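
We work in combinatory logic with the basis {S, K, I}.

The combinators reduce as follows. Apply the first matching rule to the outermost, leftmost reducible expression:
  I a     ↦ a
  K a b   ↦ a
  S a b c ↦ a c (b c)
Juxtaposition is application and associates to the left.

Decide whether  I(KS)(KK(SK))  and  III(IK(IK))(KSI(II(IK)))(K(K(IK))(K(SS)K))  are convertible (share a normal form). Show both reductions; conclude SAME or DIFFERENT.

Answer: DIFFERENT — A ⇓ S, B ⇓ K(KK)

Derivation:
Term A:
  start: I(KS)(KK(SK))
  [1] KS(KK(SK))
  [2] S

Term B:
  start: III(IK(IK))(KSI(II(IK)))(K(K(IK))(K(SS)K))
  [1] II(IK(IK))(KSI(II(IK)))(K(K(IK))(K(SS)K))
  [2] I(IK(IK))(KSI(II(IK)))(K(K(IK))(K(SS)K))
  [3] IK(IK)(KSI(II(IK)))(K(K(IK))(K(SS)K))
  [4] K(IK)(KSI(II(IK)))(K(K(IK))(K(SS)K))
  [5] IK(K(K(IK))(K(SS)K))
  [6] K(K(K(IK))(K(SS)K))
  [7] K(K(IK))
  [8] K(KK)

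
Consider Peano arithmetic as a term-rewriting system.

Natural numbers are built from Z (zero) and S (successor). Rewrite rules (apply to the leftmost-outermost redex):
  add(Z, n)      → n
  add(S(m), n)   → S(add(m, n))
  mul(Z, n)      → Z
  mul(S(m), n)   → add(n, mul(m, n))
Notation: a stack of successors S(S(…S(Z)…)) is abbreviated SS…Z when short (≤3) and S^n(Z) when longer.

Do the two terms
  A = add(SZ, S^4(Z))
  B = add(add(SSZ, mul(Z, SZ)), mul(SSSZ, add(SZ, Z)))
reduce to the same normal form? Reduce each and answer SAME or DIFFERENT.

Term A:
  start: add(SZ, S^4(Z))
  →1  S(add(Z, S^4(Z)))
  →2  S^5(Z)

Term B:
  start: add(add(SSZ, mul(Z, SZ)), mul(SSSZ, add(SZ, Z)))
  →1  add(S(add(SZ, mul(Z, SZ))), mul(SSSZ, add(SZ, Z)))
  →2  S(add(add(SZ, mul(Z, SZ)), mul(SSSZ, add(SZ, Z))))
  →3  S(add(S(add(Z, mul(Z, SZ))), mul(SSSZ, add(SZ, Z))))
  →4  S(S(add(add(Z, mul(Z, SZ)), mul(SSSZ, add(SZ, Z)))))
  →5  S(S(add(mul(Z, SZ), mul(SSSZ, add(SZ, Z)))))
  →6  S(S(add(Z, mul(SSSZ, add(SZ, Z)))))
  →7  S(S(mul(SSSZ, add(SZ, Z))))
  →8  S(S(add(add(SZ, Z), mul(SSZ, add(SZ, Z)))))
  →9  S(S(add(S(add(Z, Z)), mul(SSZ, add(SZ, Z)))))
  →10  S(S(S(add(add(Z, Z), mul(SSZ, add(SZ, Z))))))
  →11  S(S(S(add(Z, mul(SSZ, add(SZ, Z))))))
  →12  S(S(S(mul(SSZ, add(SZ, Z)))))
  →13  S(S(S(add(add(SZ, Z), mul(SZ, add(SZ, Z))))))
  →14  S(S(S(add(S(add(Z, Z)), mul(SZ, add(SZ, Z))))))
  →15  S(S(S(S(add(add(Z, Z), mul(SZ, add(SZ, Z)))))))
  →16  S(S(S(S(add(Z, mul(SZ, add(SZ, Z)))))))
  →17  S(S(S(S(mul(SZ, add(SZ, Z))))))
  →18  S(S(S(S(add(add(SZ, Z), mul(Z, add(SZ, Z)))))))
  →19  S(S(S(S(add(S(add(Z, Z)), mul(Z, add(SZ, Z)))))))
  →20  S(S(S(S(S(add(add(Z, Z), mul(Z, add(SZ, Z))))))))
  →21  S(S(S(S(S(add(Z, mul(Z, add(SZ, Z))))))))
  →22  S(S(S(S(S(mul(Z, add(SZ, Z)))))))
  →23  S^5(Z)

Answer: SAME — A ⇓ S^5(Z), B ⇓ S^5(Z)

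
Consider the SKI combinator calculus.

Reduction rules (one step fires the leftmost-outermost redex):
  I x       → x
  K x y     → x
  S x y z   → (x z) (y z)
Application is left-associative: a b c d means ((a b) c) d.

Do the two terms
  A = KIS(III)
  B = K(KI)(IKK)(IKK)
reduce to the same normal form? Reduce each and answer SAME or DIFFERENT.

Answer: SAME — A ⇓ I, B ⇓ I

Working:
Term A:
  start: KIS(III)
  [1] I(III)
  [2] III
  [3] II
  [4] I

Term B:
  start: K(KI)(IKK)(IKK)
  [1] KI(IKK)
  [2] I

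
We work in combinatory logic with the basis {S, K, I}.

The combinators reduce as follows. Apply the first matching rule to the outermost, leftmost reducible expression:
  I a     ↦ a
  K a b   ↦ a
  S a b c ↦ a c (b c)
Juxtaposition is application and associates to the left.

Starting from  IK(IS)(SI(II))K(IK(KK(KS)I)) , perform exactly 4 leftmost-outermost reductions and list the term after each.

Answer: after 4 steps: SK(K(KK(KS)I))

Reduction:
  start: IK(IS)(SI(II))K(IK(KK(KS)I))
  →1  K(IS)(SI(II))K(IK(KK(KS)I))
  →2  ISK(IK(KK(KS)I))
  →3  SK(IK(KK(KS)I))
  →4  SK(K(KK(KS)I))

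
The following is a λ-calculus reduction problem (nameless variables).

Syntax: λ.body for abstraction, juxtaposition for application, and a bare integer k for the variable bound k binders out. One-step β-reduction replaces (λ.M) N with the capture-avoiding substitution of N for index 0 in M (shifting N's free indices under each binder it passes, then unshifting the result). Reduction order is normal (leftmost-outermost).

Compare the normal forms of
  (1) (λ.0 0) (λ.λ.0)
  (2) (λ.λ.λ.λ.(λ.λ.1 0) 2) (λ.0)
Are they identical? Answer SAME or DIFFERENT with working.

Term A:
  start: (λ.0 0) (λ.λ.0)
  →1  (λ.λ.0) (λ.λ.0)
  →2  λ.0

Term B:
  start: (λ.λ.λ.λ.(λ.λ.1 0) 2) (λ.0)
  →1  λ.λ.λ.(λ.λ.1 0) 2
  →2  λ.λ.λ.λ.3 0

Answer: DIFFERENT — A ⇓ λ.0, B ⇓ λ.λ.λ.λ.3 0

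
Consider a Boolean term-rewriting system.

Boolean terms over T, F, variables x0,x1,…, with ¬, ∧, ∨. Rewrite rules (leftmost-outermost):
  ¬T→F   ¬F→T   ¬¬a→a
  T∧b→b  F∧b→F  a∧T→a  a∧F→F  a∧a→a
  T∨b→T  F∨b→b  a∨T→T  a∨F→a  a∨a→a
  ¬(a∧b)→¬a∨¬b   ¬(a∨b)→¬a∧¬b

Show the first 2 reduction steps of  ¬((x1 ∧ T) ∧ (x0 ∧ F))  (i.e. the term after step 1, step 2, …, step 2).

  start: ¬((x1 ∧ T) ∧ (x0 ∧ F))
  step 1: ¬(x1 ∧ T) ∨ ¬(x0 ∧ F)
  step 2: (¬x1 ∨ ¬T) ∨ ¬(x0 ∧ F)

Answer: after 2 steps: (¬x1 ∨ ¬T) ∨ ¬(x0 ∧ F)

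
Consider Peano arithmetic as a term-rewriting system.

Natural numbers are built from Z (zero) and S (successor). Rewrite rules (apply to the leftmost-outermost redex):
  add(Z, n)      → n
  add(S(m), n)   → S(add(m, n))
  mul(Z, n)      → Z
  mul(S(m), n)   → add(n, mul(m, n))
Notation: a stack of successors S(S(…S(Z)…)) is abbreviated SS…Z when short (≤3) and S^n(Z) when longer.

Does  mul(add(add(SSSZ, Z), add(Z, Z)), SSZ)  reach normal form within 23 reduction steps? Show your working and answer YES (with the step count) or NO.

  start: mul(add(add(SSSZ, Z), add(Z, Z)), SSZ)
  step 1: mul(add(S(add(SSZ, Z)), add(Z, Z)), SSZ)
  step 2: mul(S(add(add(SSZ, Z), add(Z, Z))), SSZ)
  step 3: add(SSZ, mul(add(add(SSZ, Z), add(Z, Z)), SSZ))
  step 4: S(add(SZ, mul(add(add(SSZ, Z), add(Z, Z)), SSZ)))
  step 5: S(S(add(Z, mul(add(add(SSZ, Z), add(Z, Z)), SSZ))))
  step 6: S(S(mul(add(add(SSZ, Z), add(Z, Z)), SSZ)))
  step 7: S(S(mul(add(S(add(SZ, Z)), add(Z, Z)), SSZ)))
  step 8: S(S(mul(S(add(add(SZ, Z), add(Z, Z))), SSZ)))
  step 9: S(S(add(SSZ, mul(add(add(SZ, Z), add(Z, Z)), SSZ))))
  step 10: S(S(S(add(SZ, mul(add(add(SZ, Z), add(Z, Z)), SSZ)))))
  step 11: S(S(S(S(add(Z, mul(add(add(SZ, Z), add(Z, Z)), SSZ))))))
  step 12: S(S(S(S(mul(add(add(SZ, Z), add(Z, Z)), SSZ)))))
  step 13: S(S(S(S(mul(add(S(add(Z, Z)), add(Z, Z)), SSZ)))))
  step 14: S(S(S(S(mul(S(add(add(Z, Z), add(Z, Z))), SSZ)))))
  step 15: S(S(S(S(add(SSZ, mul(add(add(Z, Z), add(Z, Z)), SSZ))))))
  step 16: S(S(S(S(S(add(SZ, mul(add(add(Z, Z), add(Z, Z)), SSZ)))))))
  step 17: S(S(S(S(S(S(add(Z, mul(add(add(Z, Z), add(Z, Z)), SSZ))))))))
  step 18: S(S(S(S(S(S(mul(add(add(Z, Z), add(Z, Z)), SSZ)))))))
  step 19: S(S(S(S(S(S(mul(add(Z, add(Z, Z)), SSZ)))))))
  step 20: S(S(S(S(S(S(mul(add(Z, Z), SSZ)))))))
  step 21: S(S(S(S(S(S(mul(Z, SSZ)))))))
  step 22: S^6(Z)

Answer: YES — reaches normal form S^6(Z) in 22 ≤ 23 steps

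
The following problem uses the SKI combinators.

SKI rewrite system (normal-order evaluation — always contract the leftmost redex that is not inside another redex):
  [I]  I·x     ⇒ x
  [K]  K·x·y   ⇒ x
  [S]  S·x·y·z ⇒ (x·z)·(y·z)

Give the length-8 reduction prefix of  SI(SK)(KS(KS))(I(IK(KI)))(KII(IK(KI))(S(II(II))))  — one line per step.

  start: SI(SK)(KS(KS))(I(IK(KI)))(KII(IK(KI))(S(II(II))))
  →1  I(KS(KS))(SK(KS(KS)))(I(IK(KI)))(KII(IK(KI))(S(II(II))))
  →2  KS(KS)(SK(KS(KS)))(I(IK(KI)))(KII(IK(KI))(S(II(II))))
  →3  S(SK(KS(KS)))(I(IK(KI)))(KII(IK(KI))(S(II(II))))
  →4  SK(KS(KS))(KII(IK(KI))(S(II(II))))(I(IK(KI))(KII(IK(KI))(S(II(II)))))
  →5  K(KII(IK(KI))(S(II(II))))(KS(KS)(KII(IK(KI))(S(II(II)))))(I(IK(KI))(KII(IK(KI))(S(II(II)))))
  →6  KII(IK(KI))(S(II(II)))(I(IK(KI))(KII(IK(KI))(S(II(II)))))
  →7  I(IK(KI))(S(II(II)))(I(IK(KI))(KII(IK(KI))(S(II(II)))))
  →8  IK(KI)(S(II(II)))(I(IK(KI))(KII(IK(KI))(S(II(II)))))

Answer: after 8 steps: IK(KI)(S(II(II)))(I(IK(KI))(KII(IK(KI))(S(II(II)))))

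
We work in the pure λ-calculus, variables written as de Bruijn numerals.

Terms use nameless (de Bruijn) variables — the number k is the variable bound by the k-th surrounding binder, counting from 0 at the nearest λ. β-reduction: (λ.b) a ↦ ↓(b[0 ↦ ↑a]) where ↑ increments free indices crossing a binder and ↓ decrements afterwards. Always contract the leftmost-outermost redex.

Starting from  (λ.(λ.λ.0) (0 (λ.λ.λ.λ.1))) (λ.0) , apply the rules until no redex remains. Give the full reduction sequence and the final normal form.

  start: (λ.(λ.λ.0) (0 (λ.λ.λ.λ.1))) (λ.0)
  →1  (λ.λ.0) ((λ.0) (λ.λ.λ.λ.1))
  →2  λ.0

Answer: normal form = λ.0  (in 2 steps)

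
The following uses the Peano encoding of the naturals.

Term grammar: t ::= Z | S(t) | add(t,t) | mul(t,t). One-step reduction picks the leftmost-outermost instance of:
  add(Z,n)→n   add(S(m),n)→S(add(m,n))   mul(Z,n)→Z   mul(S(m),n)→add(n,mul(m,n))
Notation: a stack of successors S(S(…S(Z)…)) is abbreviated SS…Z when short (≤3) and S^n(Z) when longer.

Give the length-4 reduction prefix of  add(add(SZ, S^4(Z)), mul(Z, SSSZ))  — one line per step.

Answer: after 4 steps: S(S(add(SSSZ, mul(Z, SSSZ))))

Working:
  start: add(add(SZ, S^4(Z)), mul(Z, SSSZ))
  →1  add(S(add(Z, S^4(Z))), mul(Z, SSSZ))
  →2  S(add(add(Z, S^4(Z)), mul(Z, SSSZ)))
  →3  S(add(S^4(Z), mul(Z, SSSZ)))
  →4  S(S(add(SSSZ, mul(Z, SSSZ))))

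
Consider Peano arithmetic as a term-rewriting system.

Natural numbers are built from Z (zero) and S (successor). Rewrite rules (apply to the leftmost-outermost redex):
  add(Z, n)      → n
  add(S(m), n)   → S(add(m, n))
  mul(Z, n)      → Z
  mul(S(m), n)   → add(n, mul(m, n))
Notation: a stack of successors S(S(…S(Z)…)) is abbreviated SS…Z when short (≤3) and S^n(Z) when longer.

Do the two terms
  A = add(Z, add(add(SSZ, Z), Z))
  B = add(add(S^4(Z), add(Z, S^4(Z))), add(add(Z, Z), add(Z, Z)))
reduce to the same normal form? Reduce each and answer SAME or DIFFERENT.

Answer: DIFFERENT — A ⇓ SSZ, B ⇓ S^8(Z)

Reduction:
Term A:
  start: add(Z, add(add(SSZ, Z), Z))
  step 1: add(add(SSZ, Z), Z)
  step 2: add(S(add(SZ, Z)), Z)
  step 3: S(add(add(SZ, Z), Z))
  step 4: S(add(S(add(Z, Z)), Z))
  step 5: S(S(add(add(Z, Z), Z)))
  step 6: S(S(add(Z, Z)))
  step 7: SSZ

Term B:
  start: add(add(S^4(Z), add(Z, S^4(Z))), add(add(Z, Z), add(Z, Z)))
  step 1: add(S(add(SSSZ, add(Z, S^4(Z)))), add(add(Z, Z), add(Z, Z)))
  step 2: S(add(add(SSSZ, add(Z, S^4(Z))), add(add(Z, Z), add(Z, Z))))
  step 3: S(add(S(add(SSZ, add(Z, S^4(Z)))), add(add(Z, Z), add(Z, Z))))
  step 4: S(S(add(add(SSZ, add(Z, S^4(Z))), add(add(Z, Z), add(Z, Z)))))
  step 5: S(S(add(S(add(SZ, add(Z, S^4(Z)))), add(add(Z, Z), add(Z, Z)))))
  step 6: S(S(S(add(add(SZ, add(Z, S^4(Z))), add(add(Z, Z), add(Z, Z))))))
  step 7: S(S(S(add(S(add(Z, add(Z, S^4(Z)))), add(add(Z, Z), add(Z, Z))))))
  step 8: S(S(S(S(add(add(Z, add(Z, S^4(Z))), add(add(Z, Z), add(Z, Z)))))))
  step 9: S(S(S(S(add(add(Z, S^4(Z)), add(add(Z, Z), add(Z, Z)))))))
  step 10: S(S(S(S(add(S^4(Z), add(add(Z, Z), add(Z, Z)))))))
  step 11: S(S(S(S(S(add(SSSZ, add(add(Z, Z), add(Z, Z))))))))
  step 12: S(S(S(S(S(S(add(SSZ, add(add(Z, Z), add(Z, Z)))))))))
  step 13: S(S(S(S(S(S(S(add(SZ, add(add(Z, Z), add(Z, Z))))))))))
  step 14: S(S(S(S(S(S(S(S(add(Z, add(add(Z, Z), add(Z, Z)))))))))))
  step 15: S(S(S(S(S(S(S(S(add(add(Z, Z), add(Z, Z))))))))))
  step 16: S(S(S(S(S(S(S(S(add(Z, add(Z, Z))))))))))
  step 17: S(S(S(S(S(S(S(S(add(Z, Z)))))))))
  step 18: S^8(Z)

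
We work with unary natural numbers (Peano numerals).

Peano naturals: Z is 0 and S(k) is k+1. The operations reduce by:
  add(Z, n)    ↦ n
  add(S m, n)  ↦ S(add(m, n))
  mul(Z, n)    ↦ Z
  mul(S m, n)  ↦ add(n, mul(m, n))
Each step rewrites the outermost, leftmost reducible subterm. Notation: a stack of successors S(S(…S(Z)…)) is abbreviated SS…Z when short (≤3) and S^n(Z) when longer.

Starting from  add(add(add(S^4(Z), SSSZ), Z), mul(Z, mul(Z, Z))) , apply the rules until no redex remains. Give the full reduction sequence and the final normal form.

  start: add(add(add(S^4(Z), SSSZ), Z), mul(Z, mul(Z, Z)))
  →1  add(add(S(add(SSSZ, SSSZ)), Z), mul(Z, mul(Z, Z)))
  →2  add(S(add(add(SSSZ, SSSZ), Z)), mul(Z, mul(Z, Z)))
  →3  S(add(add(add(SSSZ, SSSZ), Z), mul(Z, mul(Z, Z))))
  →4  S(add(add(S(add(SSZ, SSSZ)), Z), mul(Z, mul(Z, Z))))
  →5  S(add(S(add(add(SSZ, SSSZ), Z)), mul(Z, mul(Z, Z))))
  →6  S(S(add(add(add(SSZ, SSSZ), Z), mul(Z, mul(Z, Z)))))
  →7  S(S(add(add(S(add(SZ, SSSZ)), Z), mul(Z, mul(Z, Z)))))
  →8  S(S(add(S(add(add(SZ, SSSZ), Z)), mul(Z, mul(Z, Z)))))
  →9  S(S(S(add(add(add(SZ, SSSZ), Z), mul(Z, mul(Z, Z))))))
  →10  S(S(S(add(add(S(add(Z, SSSZ)), Z), mul(Z, mul(Z, Z))))))
  →11  S(S(S(add(S(add(add(Z, SSSZ), Z)), mul(Z, mul(Z, Z))))))
  →12  S(S(S(S(add(add(add(Z, SSSZ), Z), mul(Z, mul(Z, Z)))))))
  →13  S(S(S(S(add(add(SSSZ, Z), mul(Z, mul(Z, Z)))))))
  →14  S(S(S(S(add(S(add(SSZ, Z)), mul(Z, mul(Z, Z)))))))
  →15  S(S(S(S(S(add(add(SSZ, Z), mul(Z, mul(Z, Z))))))))
  →16  S(S(S(S(S(add(S(add(SZ, Z)), mul(Z, mul(Z, Z))))))))
  →17  S(S(S(S(S(S(add(add(SZ, Z), mul(Z, mul(Z, Z)))))))))
  →18  S(S(S(S(S(S(add(S(add(Z, Z)), mul(Z, mul(Z, Z)))))))))
  →19  S(S(S(S(S(S(S(add(add(Z, Z), mul(Z, mul(Z, Z))))))))))
  →20  S(S(S(S(S(S(S(add(Z, mul(Z, mul(Z, Z))))))))))
  →21  S(S(S(S(S(S(S(mul(Z, mul(Z, Z)))))))))
  →22  S^7(Z)

Answer: normal form = S^7(Z)  (in 22 steps)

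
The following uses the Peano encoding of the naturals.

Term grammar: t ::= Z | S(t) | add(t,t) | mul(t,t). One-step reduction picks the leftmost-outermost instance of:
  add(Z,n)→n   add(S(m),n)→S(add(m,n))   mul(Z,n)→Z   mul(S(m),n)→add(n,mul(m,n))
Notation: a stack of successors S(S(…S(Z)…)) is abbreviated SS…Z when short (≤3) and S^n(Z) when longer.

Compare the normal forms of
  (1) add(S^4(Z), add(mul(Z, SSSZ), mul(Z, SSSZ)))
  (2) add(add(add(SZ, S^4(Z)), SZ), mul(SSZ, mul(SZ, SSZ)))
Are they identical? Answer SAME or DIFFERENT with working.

Term A:
  start: add(S^4(Z), add(mul(Z, SSSZ), mul(Z, SSSZ)))
  →1  S(add(SSSZ, add(mul(Z, SSSZ), mul(Z, SSSZ))))
  →2  S(S(add(SSZ, add(mul(Z, SSSZ), mul(Z, SSSZ)))))
  →3  S(S(S(add(SZ, add(mul(Z, SSSZ), mul(Z, SSSZ))))))
  →4  S(S(S(S(add(Z, add(mul(Z, SSSZ), mul(Z, SSSZ)))))))
  →5  S(S(S(S(add(mul(Z, SSSZ), mul(Z, SSSZ))))))
  →6  S(S(S(S(add(Z, mul(Z, SSSZ))))))
  →7  S(S(S(S(mul(Z, SSSZ)))))
  →8  S^4(Z)

Term B:
  start: add(add(add(SZ, S^4(Z)), SZ), mul(SSZ, mul(SZ, SSZ)))
  →1  add(add(S(add(Z, S^4(Z))), SZ), mul(SSZ, mul(SZ, SSZ)))
  →2  add(S(add(add(Z, S^4(Z)), SZ)), mul(SSZ, mul(SZ, SSZ)))
  →3  S(add(add(add(Z, S^4(Z)), SZ), mul(SSZ, mul(SZ, SSZ))))
  →4  S(add(add(S^4(Z), SZ), mul(SSZ, mul(SZ, SSZ))))
  →5  S(add(S(add(SSSZ, SZ)), mul(SSZ, mul(SZ, SSZ))))
  →6  S(S(add(add(SSSZ, SZ), mul(SSZ, mul(SZ, SSZ)))))
  →7  S(S(add(S(add(SSZ, SZ)), mul(SSZ, mul(SZ, SSZ)))))
  →8  S(S(S(add(add(SSZ, SZ), mul(SSZ, mul(SZ, SSZ))))))
  →9  S(S(S(add(S(add(SZ, SZ)), mul(SSZ, mul(SZ, SSZ))))))
  →10  S(S(S(S(add(add(SZ, SZ), mul(SSZ, mul(SZ, SSZ)))))))
  →11  S(S(S(S(add(S(add(Z, SZ)), mul(SSZ, mul(SZ, SSZ)))))))
  →12  S(S(S(S(S(add(add(Z, SZ), mul(SSZ, mul(SZ, SSZ))))))))
  →13  S(S(S(S(S(add(SZ, mul(SSZ, mul(SZ, SSZ))))))))
  →14  S(S(S(S(S(S(add(Z, mul(SSZ, mul(SZ, SSZ)))))))))
  →15  S(S(S(S(S(S(mul(SSZ, mul(SZ, SSZ))))))))
  →16  S(S(S(S(S(S(add(mul(SZ, SSZ), mul(SZ, mul(SZ, SSZ)))))))))
  →17  S(S(S(S(S(S(add(add(SSZ, mul(Z, SSZ)), mul(SZ, mul(SZ, SSZ)))))))))
  →18  S(S(S(S(S(S(add(S(add(SZ, mul(Z, SSZ))), mul(SZ, mul(SZ, SSZ)))))))))
  →19  S(S(S(S(S(S(S(add(add(SZ, mul(Z, SSZ)), mul(SZ, mul(SZ, SSZ))))))))))
  →20  S(S(S(S(S(S(S(add(S(add(Z, mul(Z, SSZ))), mul(SZ, mul(SZ, SSZ))))))))))
  →21  S(S(S(S(S(S(S(S(add(add(Z, mul(Z, SSZ)), mul(SZ, mul(SZ, SSZ)))))))))))
  →22  S(S(S(S(S(S(S(S(add(mul(Z, SSZ), mul(SZ, mul(SZ, SSZ)))))))))))
  →23  S(S(S(S(S(S(S(S(add(Z, mul(SZ, mul(SZ, SSZ)))))))))))
  →24  S(S(S(S(S(S(S(S(mul(SZ, mul(SZ, SSZ))))))))))
  →25  S(S(S(S(S(S(S(S(add(mul(SZ, SSZ), mul(Z, mul(SZ, SSZ)))))))))))
  →26  S(S(S(S(S(S(S(S(add(add(SSZ, mul(Z, SSZ)), mul(Z, mul(SZ, SSZ)))))))))))
  →27  S(S(S(S(S(S(S(S(add(S(add(SZ, mul(Z, SSZ))), mul(Z, mul(SZ, SSZ)))))))))))
  →28  S(S(S(S(S(S(S(S(S(add(add(SZ, mul(Z, SSZ)), mul(Z, mul(SZ, SSZ))))))))))))
  →29  S(S(S(S(S(S(S(S(S(add(S(add(Z, mul(Z, SSZ))), mul(Z, mul(SZ, SSZ))))))))))))
  →30  S(S(S(S(S(S(S(S(S(S(add(add(Z, mul(Z, SSZ)), mul(Z, mul(SZ, SSZ)))))))))))))
  →31  S(S(S(S(S(S(S(S(S(S(add(mul(Z, SSZ), mul(Z, mul(SZ, SSZ)))))))))))))
  →32  S(S(S(S(S(S(S(S(S(S(add(Z, mul(Z, mul(SZ, SSZ)))))))))))))
  →33  S(S(S(S(S(S(S(S(S(S(mul(Z, mul(SZ, SSZ))))))))))))
  →34  S^10(Z)

Answer: DIFFERENT — A ⇓ S^4(Z), B ⇓ S^10(Z)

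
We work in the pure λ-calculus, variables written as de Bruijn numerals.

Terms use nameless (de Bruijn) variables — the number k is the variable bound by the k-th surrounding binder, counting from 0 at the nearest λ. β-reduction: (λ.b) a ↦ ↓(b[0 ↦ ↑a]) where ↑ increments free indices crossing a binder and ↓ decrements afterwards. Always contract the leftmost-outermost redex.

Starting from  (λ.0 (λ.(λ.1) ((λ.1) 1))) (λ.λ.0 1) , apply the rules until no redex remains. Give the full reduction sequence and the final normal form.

  start: (λ.0 (λ.(λ.1) ((λ.1) 1))) (λ.λ.0 1)
  step 1: (λ.λ.0 1) (λ.(λ.1) ((λ.1) (λ.λ.0 1)))
  step 2: λ.0 (λ.(λ.1) ((λ.1) (λ.λ.0 1)))
  step 3: λ.0 (λ.0)

Answer: normal form = λ.0 (λ.0)  (in 3 steps)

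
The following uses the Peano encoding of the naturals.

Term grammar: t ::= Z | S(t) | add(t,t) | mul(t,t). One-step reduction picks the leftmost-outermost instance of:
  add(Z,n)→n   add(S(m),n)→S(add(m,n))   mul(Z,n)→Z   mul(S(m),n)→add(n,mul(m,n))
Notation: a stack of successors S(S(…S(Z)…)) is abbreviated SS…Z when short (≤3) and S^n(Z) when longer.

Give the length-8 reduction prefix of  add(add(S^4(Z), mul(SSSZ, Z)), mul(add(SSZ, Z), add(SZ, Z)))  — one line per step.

Answer: after 8 steps: S(S(S(S(add(add(Z, mul(SSSZ, Z)), mul(add(SSZ, Z), add(SZ, Z)))))))

Derivation:
  start: add(add(S^4(Z), mul(SSSZ, Z)), mul(add(SSZ, Z), add(SZ, Z)))
  step 1: add(S(add(SSSZ, mul(SSSZ, Z))), mul(add(SSZ, Z), add(SZ, Z)))
  step 2: S(add(add(SSSZ, mul(SSSZ, Z)), mul(add(SSZ, Z), add(SZ, Z))))
  step 3: S(add(S(add(SSZ, mul(SSSZ, Z))), mul(add(SSZ, Z), add(SZ, Z))))
  step 4: S(S(add(add(SSZ, mul(SSSZ, Z)), mul(add(SSZ, Z), add(SZ, Z)))))
  step 5: S(S(add(S(add(SZ, mul(SSSZ, Z))), mul(add(SSZ, Z), add(SZ, Z)))))
  step 6: S(S(S(add(add(SZ, mul(SSSZ, Z)), mul(add(SSZ, Z), add(SZ, Z))))))
  step 7: S(S(S(add(S(add(Z, mul(SSSZ, Z))), mul(add(SSZ, Z), add(SZ, Z))))))
  step 8: S(S(S(S(add(add(Z, mul(SSSZ, Z)), mul(add(SSZ, Z), add(SZ, Z)))))))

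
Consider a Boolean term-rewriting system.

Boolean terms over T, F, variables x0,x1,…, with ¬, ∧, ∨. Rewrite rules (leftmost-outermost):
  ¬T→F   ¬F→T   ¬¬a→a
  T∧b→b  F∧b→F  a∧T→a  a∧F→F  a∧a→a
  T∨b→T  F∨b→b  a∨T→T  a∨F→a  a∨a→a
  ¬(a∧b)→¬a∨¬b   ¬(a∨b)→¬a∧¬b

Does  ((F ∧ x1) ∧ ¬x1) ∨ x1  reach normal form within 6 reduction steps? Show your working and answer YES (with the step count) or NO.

  start: ((F ∧ x1) ∧ ¬x1) ∨ x1
  [1] (F ∧ ¬x1) ∨ x1
  [2] F ∨ x1
  [3] x1

Answer: YES — reaches normal form x1 in 3 ≤ 6 steps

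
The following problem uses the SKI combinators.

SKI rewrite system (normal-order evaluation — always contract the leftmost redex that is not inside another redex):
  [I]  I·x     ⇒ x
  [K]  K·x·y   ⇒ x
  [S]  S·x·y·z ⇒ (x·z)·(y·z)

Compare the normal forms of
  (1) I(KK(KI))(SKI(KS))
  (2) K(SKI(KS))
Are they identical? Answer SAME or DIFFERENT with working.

Answer: SAME — A ⇓ K(KS), B ⇓ K(KS)

Working:
Term A:
  start: I(KK(KI))(SKI(KS))
  step 1: KK(KI)(SKI(KS))
  step 2: K(SKI(KS))
  step 3: K(K(KS)(I(KS)))
  step 4: K(KS)

Term B:
  start: K(SKI(KS))
  step 1: K(K(KS)(I(KS)))
  step 2: K(KS)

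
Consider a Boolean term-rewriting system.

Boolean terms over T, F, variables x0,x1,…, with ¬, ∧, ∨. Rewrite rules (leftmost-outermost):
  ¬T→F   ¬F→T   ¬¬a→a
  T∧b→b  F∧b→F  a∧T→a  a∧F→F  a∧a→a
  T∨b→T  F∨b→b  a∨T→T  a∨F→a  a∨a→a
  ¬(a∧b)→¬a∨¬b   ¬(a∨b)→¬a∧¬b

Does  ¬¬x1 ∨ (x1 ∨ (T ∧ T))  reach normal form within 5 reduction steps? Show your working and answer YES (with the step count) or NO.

Answer: YES — reaches normal form T in 4 ≤ 5 steps

Reduction:
  start: ¬¬x1 ∨ (x1 ∨ (T ∧ T))
  [1] x1 ∨ (x1 ∨ (T ∧ T))
  [2] x1 ∨ (x1 ∨ T)
  [3] x1 ∨ T
  [4] T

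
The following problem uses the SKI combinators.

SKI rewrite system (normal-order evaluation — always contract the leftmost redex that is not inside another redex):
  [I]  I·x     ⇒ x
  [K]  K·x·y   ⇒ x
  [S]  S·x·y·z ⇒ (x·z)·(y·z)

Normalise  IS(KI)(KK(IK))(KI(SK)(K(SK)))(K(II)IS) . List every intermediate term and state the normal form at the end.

Answer: normal form = K(SK)  (in 8 steps)

Reduction:
  start: IS(KI)(KK(IK))(KI(SK)(K(SK)))(K(II)IS)
  →1  S(KI)(KK(IK))(KI(SK)(K(SK)))(K(II)IS)
  →2  KI(KI(SK)(K(SK)))(KK(IK)(KI(SK)(K(SK))))(K(II)IS)
  →3  I(KK(IK)(KI(SK)(K(SK))))(K(II)IS)
  →4  KK(IK)(KI(SK)(K(SK)))(K(II)IS)
  →5  K(KI(SK)(K(SK)))(K(II)IS)
  →6  KI(SK)(K(SK))
  →7  I(K(SK))
  →8  K(SK)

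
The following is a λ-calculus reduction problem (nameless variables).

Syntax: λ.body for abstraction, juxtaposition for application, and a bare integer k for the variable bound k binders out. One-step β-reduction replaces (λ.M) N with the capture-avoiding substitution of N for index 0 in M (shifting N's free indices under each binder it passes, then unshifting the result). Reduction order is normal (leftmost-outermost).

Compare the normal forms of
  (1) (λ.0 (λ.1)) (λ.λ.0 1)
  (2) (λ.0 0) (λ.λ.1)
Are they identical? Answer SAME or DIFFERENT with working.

Answer: DIFFERENT — A ⇓ λ.0 (λ.λ.λ.0 1), B ⇓ λ.λ.λ.1

Reduction:
Term A:
  start: (λ.0 (λ.1)) (λ.λ.0 1)
  →1  (λ.λ.0 1) (λ.λ.λ.0 1)
  →2  λ.0 (λ.λ.λ.0 1)

Term B:
  start: (λ.0 0) (λ.λ.1)
  →1  (λ.λ.1) (λ.λ.1)
  →2  λ.λ.λ.1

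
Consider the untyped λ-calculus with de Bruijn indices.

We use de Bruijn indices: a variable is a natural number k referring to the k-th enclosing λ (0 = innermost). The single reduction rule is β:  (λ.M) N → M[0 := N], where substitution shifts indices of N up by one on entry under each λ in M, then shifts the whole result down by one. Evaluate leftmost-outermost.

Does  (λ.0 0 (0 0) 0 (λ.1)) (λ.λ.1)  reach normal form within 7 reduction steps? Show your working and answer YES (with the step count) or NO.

  start: (λ.0 0 (0 0) 0 (λ.1)) (λ.λ.1)
  step 1: (λ.λ.1) (λ.λ.1) ((λ.λ.1) (λ.λ.1)) (λ.λ.1) (λ.λ.λ.1)
  step 2: (λ.λ.λ.1) ((λ.λ.1) (λ.λ.1)) (λ.λ.1) (λ.λ.λ.1)
  step 3: (λ.λ.1) (λ.λ.1) (λ.λ.λ.1)
  step 4: (λ.λ.λ.1) (λ.λ.λ.1)
  step 5: λ.λ.1

Answer: YES — reaches normal form λ.λ.1 in 5 ≤ 7 steps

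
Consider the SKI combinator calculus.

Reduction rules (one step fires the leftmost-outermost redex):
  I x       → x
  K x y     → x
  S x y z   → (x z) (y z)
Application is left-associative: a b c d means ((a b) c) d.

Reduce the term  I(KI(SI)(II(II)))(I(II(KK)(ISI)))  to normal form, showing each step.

  start: I(KI(SI)(II(II)))(I(II(KK)(ISI)))
  [1] KI(SI)(II(II))(I(II(KK)(ISI)))
  [2] I(II(II))(I(II(KK)(ISI)))
  [3] II(II)(I(II(KK)(ISI)))
  [4] I(II)(I(II(KK)(ISI)))
  [5] II(I(II(KK)(ISI)))
  [6] I(I(II(KK)(ISI)))
  [7] I(II(KK)(ISI))
  [8] II(KK)(ISI)
  [9] I(KK)(ISI)
  [10] KK(ISI)
  [11] K

Answer: normal form = K  (in 11 steps)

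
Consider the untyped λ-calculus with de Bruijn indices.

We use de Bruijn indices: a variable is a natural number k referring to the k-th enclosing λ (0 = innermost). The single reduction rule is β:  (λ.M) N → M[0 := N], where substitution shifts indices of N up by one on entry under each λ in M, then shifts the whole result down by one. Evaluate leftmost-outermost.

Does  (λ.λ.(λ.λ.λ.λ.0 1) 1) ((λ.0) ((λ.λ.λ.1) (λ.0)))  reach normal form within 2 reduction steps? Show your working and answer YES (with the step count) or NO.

Answer: YES — reaches normal form λ.λ.λ.λ.0 1 in 2 ≤ 2 steps

Reduction:
  start: (λ.λ.(λ.λ.λ.λ.0 1) 1) ((λ.0) ((λ.λ.λ.1) (λ.0)))
  →1  λ.(λ.λ.λ.λ.0 1) ((λ.0) ((λ.λ.λ.1) (λ.0)))
  →2  λ.λ.λ.λ.0 1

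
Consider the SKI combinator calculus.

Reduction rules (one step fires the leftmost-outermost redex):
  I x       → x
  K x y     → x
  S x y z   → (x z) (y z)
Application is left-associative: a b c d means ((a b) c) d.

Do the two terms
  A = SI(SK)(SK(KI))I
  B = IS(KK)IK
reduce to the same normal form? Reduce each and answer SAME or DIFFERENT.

Term A:
  start: SI(SK)(SK(KI))I
  →1  I(SK(KI))(SK(SK(KI)))I
  →2  SK(KI)(SK(SK(KI)))I
  →3  K(SK(SK(KI)))(KI(SK(SK(KI))))I
  →4  SK(SK(KI))I
  →5  KI(SK(KI)I)
  →6  I

Term B:
  start: IS(KK)IK
  →1  S(KK)IK
  →2  KKK(IK)
  →3  K(IK)
  →4  KK

Answer: DIFFERENT — A ⇓ I, B ⇓ KK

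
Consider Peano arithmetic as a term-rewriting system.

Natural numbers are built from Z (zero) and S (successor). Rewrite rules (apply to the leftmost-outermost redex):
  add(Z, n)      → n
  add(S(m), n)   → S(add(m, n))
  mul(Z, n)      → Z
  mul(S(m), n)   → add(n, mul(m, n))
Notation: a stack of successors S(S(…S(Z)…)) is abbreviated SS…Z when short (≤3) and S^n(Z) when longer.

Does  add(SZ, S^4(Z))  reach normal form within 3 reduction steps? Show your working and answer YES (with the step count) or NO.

Answer: YES — reaches normal form S^5(Z) in 2 ≤ 3 steps

Working:
  start: add(SZ, S^4(Z))
  →1  S(add(Z, S^4(Z)))
  →2  S^5(Z)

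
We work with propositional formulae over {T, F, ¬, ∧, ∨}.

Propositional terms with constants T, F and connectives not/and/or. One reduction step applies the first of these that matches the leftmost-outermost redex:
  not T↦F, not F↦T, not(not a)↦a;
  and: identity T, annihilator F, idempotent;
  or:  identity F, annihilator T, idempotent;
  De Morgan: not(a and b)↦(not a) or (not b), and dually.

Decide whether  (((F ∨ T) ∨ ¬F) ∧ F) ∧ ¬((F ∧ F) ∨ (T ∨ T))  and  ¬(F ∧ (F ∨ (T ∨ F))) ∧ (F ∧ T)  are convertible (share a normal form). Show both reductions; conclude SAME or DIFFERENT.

Answer: SAME — A ⇓ F, B ⇓ F

Reduction:
Term A:
  start: (((F ∨ T) ∨ ¬F) ∧ F) ∧ ¬((F ∧ F) ∨ (T ∨ T))
  →1  F ∧ ¬((F ∧ F) ∨ (T ∨ T))
  →2  F

Term B:
  start: ¬(F ∧ (F ∨ (T ∨ F))) ∧ (F ∧ T)
  →1  (¬F ∨ ¬(F ∨ (T ∨ F))) ∧ (F ∧ T)
  →2  (T ∨ ¬(F ∨ (T ∨ F))) ∧ (F ∧ T)
  →3  T ∧ (F ∧ T)
  →4  F ∧ T
  →5  F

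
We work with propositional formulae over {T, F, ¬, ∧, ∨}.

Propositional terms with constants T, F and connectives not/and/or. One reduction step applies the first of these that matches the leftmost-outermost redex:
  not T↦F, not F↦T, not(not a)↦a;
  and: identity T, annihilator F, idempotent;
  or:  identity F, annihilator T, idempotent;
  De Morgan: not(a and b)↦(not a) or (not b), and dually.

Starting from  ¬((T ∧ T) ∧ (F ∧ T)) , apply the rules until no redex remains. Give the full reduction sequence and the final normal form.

  start: ¬((T ∧ T) ∧ (F ∧ T))
  step 1: ¬(T ∧ T) ∨ ¬(F ∧ T)
  step 2: (¬T ∨ ¬T) ∨ ¬(F ∧ T)
  step 3: ¬T ∨ ¬(F ∧ T)
  step 4: F ∨ ¬(F ∧ T)
  step 5: ¬(F ∧ T)
  step 6: ¬F ∨ ¬T
  step 7: T ∨ ¬T
  step 8: T

Answer: normal form = T  (in 8 steps)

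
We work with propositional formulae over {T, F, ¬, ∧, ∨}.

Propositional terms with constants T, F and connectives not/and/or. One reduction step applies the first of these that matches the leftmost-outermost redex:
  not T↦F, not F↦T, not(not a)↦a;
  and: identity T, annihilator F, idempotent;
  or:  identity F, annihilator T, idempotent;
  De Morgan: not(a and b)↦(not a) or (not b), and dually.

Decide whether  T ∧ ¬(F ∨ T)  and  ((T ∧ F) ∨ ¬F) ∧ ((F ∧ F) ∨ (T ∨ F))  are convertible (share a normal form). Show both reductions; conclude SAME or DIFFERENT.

Term A:
  start: T ∧ ¬(F ∨ T)
  [1] ¬(F ∨ T)
  [2] ¬F ∧ ¬T
  [3] T ∧ ¬T
  [4] ¬T
  [5] F

Term B:
  start: ((T ∧ F) ∨ ¬F) ∧ ((F ∧ F) ∨ (T ∨ F))
  [1] (F ∨ ¬F) ∧ ((F ∧ F) ∨ (T ∨ F))
  [2] ¬F ∧ ((F ∧ F) ∨ (T ∨ F))
  [3] T ∧ ((F ∧ F) ∨ (T ∨ F))
  [4] (F ∧ F) ∨ (T ∨ F)
  [5] F ∨ (T ∨ F)
  [6] T ∨ F
  [7] T

Answer: DIFFERENT — A ⇓ F, B ⇓ T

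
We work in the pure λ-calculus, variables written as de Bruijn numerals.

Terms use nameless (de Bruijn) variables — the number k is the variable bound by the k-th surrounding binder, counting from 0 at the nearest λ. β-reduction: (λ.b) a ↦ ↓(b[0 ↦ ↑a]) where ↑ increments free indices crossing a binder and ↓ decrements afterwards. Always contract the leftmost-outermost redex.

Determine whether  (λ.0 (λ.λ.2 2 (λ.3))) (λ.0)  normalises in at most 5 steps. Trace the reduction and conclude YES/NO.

Answer: YES — reaches normal form λ.λ.λ.λ.0 in 4 ≤ 5 steps

Working:
  start: (λ.0 (λ.λ.2 2 (λ.3))) (λ.0)
  →1  (λ.0) (λ.λ.(λ.0) (λ.0) (λ.λ.0))
  →2  λ.λ.(λ.0) (λ.0) (λ.λ.0)
  →3  λ.λ.(λ.0) (λ.λ.0)
  →4  λ.λ.λ.λ.0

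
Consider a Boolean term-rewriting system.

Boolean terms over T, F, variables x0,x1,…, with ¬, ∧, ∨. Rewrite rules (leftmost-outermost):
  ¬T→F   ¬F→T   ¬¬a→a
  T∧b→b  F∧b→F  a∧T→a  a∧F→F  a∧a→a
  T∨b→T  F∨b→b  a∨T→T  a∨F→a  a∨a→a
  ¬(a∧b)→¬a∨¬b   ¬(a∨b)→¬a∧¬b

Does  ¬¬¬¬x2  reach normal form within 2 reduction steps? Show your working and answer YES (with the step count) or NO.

  start: ¬¬¬¬x2
  →1  ¬¬x2
  →2  x2

Answer: YES — reaches normal form x2 in 2 ≤ 2 steps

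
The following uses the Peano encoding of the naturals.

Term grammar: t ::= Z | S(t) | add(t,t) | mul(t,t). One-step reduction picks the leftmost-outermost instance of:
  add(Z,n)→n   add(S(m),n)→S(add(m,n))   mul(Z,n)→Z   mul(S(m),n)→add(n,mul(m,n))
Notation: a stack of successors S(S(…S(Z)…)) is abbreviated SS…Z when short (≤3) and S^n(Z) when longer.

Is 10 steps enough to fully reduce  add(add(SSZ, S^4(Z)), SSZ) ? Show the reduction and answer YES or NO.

Answer: YES — reaches normal form S^8(Z) in 10 ≤ 10 steps

Derivation:
  start: add(add(SSZ, S^4(Z)), SSZ)
  [1] add(S(add(SZ, S^4(Z))), SSZ)
  [2] S(add(add(SZ, S^4(Z)), SSZ))
  [3] S(add(S(add(Z, S^4(Z))), SSZ))
  [4] S(S(add(add(Z, S^4(Z)), SSZ)))
  [5] S(S(add(S^4(Z), SSZ)))
  [6] S(S(S(add(SSSZ, SSZ))))
  [7] S(S(S(S(add(SSZ, SSZ)))))
  [8] S(S(S(S(S(add(SZ, SSZ))))))
  [9] S(S(S(S(S(S(add(Z, SSZ)))))))
  [10] S^8(Z)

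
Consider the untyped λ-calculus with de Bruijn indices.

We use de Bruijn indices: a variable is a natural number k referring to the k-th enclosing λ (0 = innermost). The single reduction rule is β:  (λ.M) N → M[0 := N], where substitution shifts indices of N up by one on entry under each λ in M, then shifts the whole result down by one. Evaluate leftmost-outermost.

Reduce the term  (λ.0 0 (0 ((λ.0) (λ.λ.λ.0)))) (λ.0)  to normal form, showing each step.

  start: (λ.0 0 (0 ((λ.0) (λ.λ.λ.0)))) (λ.0)
  [1] (λ.0) (λ.0) ((λ.0) ((λ.0) (λ.λ.λ.0)))
  [2] (λ.0) ((λ.0) ((λ.0) (λ.λ.λ.0)))
  [3] (λ.0) ((λ.0) (λ.λ.λ.0))
  [4] (λ.0) (λ.λ.λ.0)
  [5] λ.λ.λ.0

Answer: normal form = λ.λ.λ.0  (in 5 steps)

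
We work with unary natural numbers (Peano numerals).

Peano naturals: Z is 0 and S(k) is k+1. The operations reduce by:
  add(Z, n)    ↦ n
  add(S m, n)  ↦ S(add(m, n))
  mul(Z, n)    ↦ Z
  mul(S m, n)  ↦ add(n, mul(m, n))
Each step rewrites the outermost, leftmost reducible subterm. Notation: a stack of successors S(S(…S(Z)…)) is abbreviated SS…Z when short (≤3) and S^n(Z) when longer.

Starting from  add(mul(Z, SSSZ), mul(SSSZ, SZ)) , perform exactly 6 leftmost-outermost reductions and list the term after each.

  start: add(mul(Z, SSSZ), mul(SSSZ, SZ))
  step 1: add(Z, mul(SSSZ, SZ))
  step 2: mul(SSSZ, SZ)
  step 3: add(SZ, mul(SSZ, SZ))
  step 4: S(add(Z, mul(SSZ, SZ)))
  step 5: S(mul(SSZ, SZ))
  step 6: S(add(SZ, mul(SZ, SZ)))

Answer: after 6 steps: S(add(SZ, mul(SZ, SZ)))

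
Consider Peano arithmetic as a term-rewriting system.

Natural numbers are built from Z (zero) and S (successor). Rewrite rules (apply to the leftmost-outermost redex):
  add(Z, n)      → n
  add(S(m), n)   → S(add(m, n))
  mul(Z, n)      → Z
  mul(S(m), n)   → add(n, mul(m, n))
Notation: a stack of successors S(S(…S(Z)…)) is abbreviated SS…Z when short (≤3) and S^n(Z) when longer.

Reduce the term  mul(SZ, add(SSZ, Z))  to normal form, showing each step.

  start: mul(SZ, add(SSZ, Z))
  →1  add(add(SSZ, Z), mul(Z, add(SSZ, Z)))
  →2  add(S(add(SZ, Z)), mul(Z, add(SSZ, Z)))
  →3  S(add(add(SZ, Z), mul(Z, add(SSZ, Z))))
  →4  S(add(S(add(Z, Z)), mul(Z, add(SSZ, Z))))
  →5  S(S(add(add(Z, Z), mul(Z, add(SSZ, Z)))))
  →6  S(S(add(Z, mul(Z, add(SSZ, Z)))))
  →7  S(S(mul(Z, add(SSZ, Z))))
  →8  SSZ

Answer: normal form = SSZ  (in 8 steps)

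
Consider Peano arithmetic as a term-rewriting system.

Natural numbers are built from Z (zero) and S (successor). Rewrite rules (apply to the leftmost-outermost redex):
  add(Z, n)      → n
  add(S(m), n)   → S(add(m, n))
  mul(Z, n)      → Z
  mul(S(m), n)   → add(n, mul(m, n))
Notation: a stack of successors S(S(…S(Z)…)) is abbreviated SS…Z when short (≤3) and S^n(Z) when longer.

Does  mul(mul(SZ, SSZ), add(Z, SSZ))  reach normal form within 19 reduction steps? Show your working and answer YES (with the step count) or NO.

  start: mul(mul(SZ, SSZ), add(Z, SSZ))
  →1  mul(add(SSZ, mul(Z, SSZ)), add(Z, SSZ))
  →2  mul(S(add(SZ, mul(Z, SSZ))), add(Z, SSZ))
  →3  add(add(Z, SSZ), mul(add(SZ, mul(Z, SSZ)), add(Z, SSZ)))
  →4  add(SSZ, mul(add(SZ, mul(Z, SSZ)), add(Z, SSZ)))
  →5  S(add(SZ, mul(add(SZ, mul(Z, SSZ)), add(Z, SSZ))))
  →6  S(S(add(Z, mul(add(SZ, mul(Z, SSZ)), add(Z, SSZ)))))
  →7  S(S(mul(add(SZ, mul(Z, SSZ)), add(Z, SSZ))))
  →8  S(S(mul(S(add(Z, mul(Z, SSZ))), add(Z, SSZ))))
  →9  S(S(add(add(Z, SSZ), mul(add(Z, mul(Z, SSZ)), add(Z, SSZ)))))
  →10  S(S(add(SSZ, mul(add(Z, mul(Z, SSZ)), add(Z, SSZ)))))
  →11  S(S(S(add(SZ, mul(add(Z, mul(Z, SSZ)), add(Z, SSZ))))))
  →12  S(S(S(S(add(Z, mul(add(Z, mul(Z, SSZ)), add(Z, SSZ)))))))
  →13  S(S(S(S(mul(add(Z, mul(Z, SSZ)), add(Z, SSZ))))))
  →14  S(S(S(S(mul(mul(Z, SSZ), add(Z, SSZ))))))
  →15  S(S(S(S(mul(Z, add(Z, SSZ))))))
  →16  S^4(Z)

Answer: YES — reaches normal form S^4(Z) in 16 ≤ 19 steps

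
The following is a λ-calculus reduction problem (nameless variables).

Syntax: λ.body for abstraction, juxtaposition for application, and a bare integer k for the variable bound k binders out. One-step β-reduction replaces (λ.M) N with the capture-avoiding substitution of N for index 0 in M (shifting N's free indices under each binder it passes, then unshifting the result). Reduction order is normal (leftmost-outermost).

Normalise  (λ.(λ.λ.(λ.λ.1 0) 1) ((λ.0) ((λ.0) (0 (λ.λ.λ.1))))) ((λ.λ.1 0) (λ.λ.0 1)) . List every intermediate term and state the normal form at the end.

Answer: normal form = λ.λ.0 (λ.λ.λ.1)  (in 9 steps)

Derivation:
  start: (λ.(λ.λ.(λ.λ.1 0) 1) ((λ.0) ((λ.0) (0 (λ.λ.λ.1))))) ((λ.λ.1 0) (λ.λ.0 1))
  [1] (λ.λ.(λ.λ.1 0) 1) ((λ.0) ((λ.0) ((λ.λ.1 0) (λ.λ.0 1) (λ.λ.λ.1))))
  [2] λ.(λ.λ.1 0) ((λ.0) ((λ.0) ((λ.λ.1 0) (λ.λ.0 1) (λ.λ.λ.1))))
  [3] λ.λ.(λ.0) ((λ.0) ((λ.λ.1 0) (λ.λ.0 1) (λ.λ.λ.1))) 0
  [4] λ.λ.(λ.0) ((λ.λ.1 0) (λ.λ.0 1) (λ.λ.λ.1)) 0
  [5] λ.λ.(λ.λ.1 0) (λ.λ.0 1) (λ.λ.λ.1) 0
  [6] λ.λ.(λ.(λ.λ.0 1) 0) (λ.λ.λ.1) 0
  [7] λ.λ.(λ.λ.0 1) (λ.λ.λ.1) 0
  [8] λ.λ.(λ.0 (λ.λ.λ.1)) 0
  [9] λ.λ.0 (λ.λ.λ.1)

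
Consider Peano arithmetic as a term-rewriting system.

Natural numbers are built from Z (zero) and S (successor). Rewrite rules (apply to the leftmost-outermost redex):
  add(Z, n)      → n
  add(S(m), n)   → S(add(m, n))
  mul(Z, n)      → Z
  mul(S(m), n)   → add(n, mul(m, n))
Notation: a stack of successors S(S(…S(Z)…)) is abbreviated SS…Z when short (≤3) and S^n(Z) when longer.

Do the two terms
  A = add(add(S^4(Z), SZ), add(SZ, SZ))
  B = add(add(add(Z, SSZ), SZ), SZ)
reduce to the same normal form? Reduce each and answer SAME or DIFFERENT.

Answer: DIFFERENT — A ⇓ S^7(Z), B ⇓ S^4(Z)

Derivation:
Term A:
  start: add(add(S^4(Z), SZ), add(SZ, SZ))
  →1  add(S(add(SSSZ, SZ)), add(SZ, SZ))
  →2  S(add(add(SSSZ, SZ), add(SZ, SZ)))
  →3  S(add(S(add(SSZ, SZ)), add(SZ, SZ)))
  →4  S(S(add(add(SSZ, SZ), add(SZ, SZ))))
  →5  S(S(add(S(add(SZ, SZ)), add(SZ, SZ))))
  →6  S(S(S(add(add(SZ, SZ), add(SZ, SZ)))))
  →7  S(S(S(add(S(add(Z, SZ)), add(SZ, SZ)))))
  →8  S(S(S(S(add(add(Z, SZ), add(SZ, SZ))))))
  →9  S(S(S(S(add(SZ, add(SZ, SZ))))))
  →10  S(S(S(S(S(add(Z, add(SZ, SZ)))))))
  →11  S(S(S(S(S(add(SZ, SZ))))))
  →12  S(S(S(S(S(S(add(Z, SZ)))))))
  →13  S^7(Z)

Term B:
  start: add(add(add(Z, SSZ), SZ), SZ)
  →1  add(add(SSZ, SZ), SZ)
  →2  add(S(add(SZ, SZ)), SZ)
  →3  S(add(add(SZ, SZ), SZ))
  →4  S(add(S(add(Z, SZ)), SZ))
  →5  S(S(add(add(Z, SZ), SZ)))
  →6  S(S(add(SZ, SZ)))
  →7  S(S(S(add(Z, SZ))))
  →8  S^4(Z)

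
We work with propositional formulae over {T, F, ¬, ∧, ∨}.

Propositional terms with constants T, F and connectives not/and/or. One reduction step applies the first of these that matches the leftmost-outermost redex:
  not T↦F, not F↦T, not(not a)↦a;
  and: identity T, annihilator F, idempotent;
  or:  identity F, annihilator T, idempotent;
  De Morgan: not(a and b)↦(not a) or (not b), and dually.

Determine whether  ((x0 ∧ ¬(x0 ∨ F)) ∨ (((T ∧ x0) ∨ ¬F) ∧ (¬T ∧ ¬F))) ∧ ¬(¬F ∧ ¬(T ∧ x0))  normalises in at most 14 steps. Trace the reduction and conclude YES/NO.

  start: ((x0 ∧ ¬(x0 ∨ F)) ∨ (((T ∧ x0) ∨ ¬F) ∧ (¬T ∧ ¬F))) ∧ ¬(¬F ∧ ¬(T ∧ x0))
  →1  ((x0 ∧ (¬x0 ∧ ¬F)) ∨ (((T ∧ x0) ∨ ¬F) ∧ (¬T ∧ ¬F))) ∧ ¬(¬F ∧ ¬(T ∧ x0))
  →2  ((x0 ∧ (¬x0 ∧ T)) ∨ (((T ∧ x0) ∨ ¬F) ∧ (¬T ∧ ¬F))) ∧ ¬(¬F ∧ ¬(T ∧ x0))
  →3  ((x0 ∧ ¬x0) ∨ (((T ∧ x0) ∨ ¬F) ∧ (¬T ∧ ¬F))) ∧ ¬(¬F ∧ ¬(T ∧ x0))
  →4  ((x0 ∧ ¬x0) ∨ ((x0 ∨ ¬F) ∧ (¬T ∧ ¬F))) ∧ ¬(¬F ∧ ¬(T ∧ x0))
  →5  ((x0 ∧ ¬x0) ∨ ((x0 ∨ T) ∧ (¬T ∧ ¬F))) ∧ ¬(¬F ∧ ¬(T ∧ x0))
  →6  ((x0 ∧ ¬x0) ∨ (T ∧ (¬T ∧ ¬F))) ∧ ¬(¬F ∧ ¬(T ∧ x0))
  →7  ((x0 ∧ ¬x0) ∨ (¬T ∧ ¬F)) ∧ ¬(¬F ∧ ¬(T ∧ x0))
  →8  ((x0 ∧ ¬x0) ∨ (F ∧ ¬F)) ∧ ¬(¬F ∧ ¬(T ∧ x0))
  →9  ((x0 ∧ ¬x0) ∨ F) ∧ ¬(¬F ∧ ¬(T ∧ x0))
  →10  (x0 ∧ ¬x0) ∧ ¬(¬F ∧ ¬(T ∧ x0))
  →11  (x0 ∧ ¬x0) ∧ (¬¬F ∨ ¬¬(T ∧ x0))
  →12  (x0 ∧ ¬x0) ∧ (F ∨ ¬¬(T ∧ x0))
  →13  (x0 ∧ ¬x0) ∧ ¬¬(T ∧ x0)
  →14  (x0 ∧ ¬x0) ∧ (T ∧ x0)

Answer: NO — after 14 steps the term is (x0 ∧ ¬x0) ∧ (T ∧ x0), not yet normal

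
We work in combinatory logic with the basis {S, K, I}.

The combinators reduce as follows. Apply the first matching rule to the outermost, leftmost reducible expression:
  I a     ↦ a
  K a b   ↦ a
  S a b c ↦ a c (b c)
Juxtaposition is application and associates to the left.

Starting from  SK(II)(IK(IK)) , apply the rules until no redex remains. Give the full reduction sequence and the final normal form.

Answer: normal form = KK  (in 4 steps)

Reduction:
  start: SK(II)(IK(IK))
  →1  K(IK(IK))(II(IK(IK)))
  →2  IK(IK)
  →3  K(IK)
  →4  KK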